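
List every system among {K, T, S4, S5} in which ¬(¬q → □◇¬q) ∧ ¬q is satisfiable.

S4-tableau for the formula:
1. ¬(¬q → □◇¬q) ∧ ¬q, u
2. ¬(¬q → □◇¬q), u
3. ¬q, u
4. ¬□◇¬q, u
5. ¬◇¬q, v
6. q, v
Accessibility: uRu, uRv, vRv
Complete open branch: satisfiable in S4, hence also in K, T (this S4-model is also a K-model and a T-model).
S5-tableau for the formula:
1. ¬(¬q → □◇¬q) ∧ ¬q, u
2. ¬(¬q → □◇¬q), u
3. ¬q, u
4. ¬□◇¬q, u
5. ¬◇¬q, v
6. q, u
Accessibility: uRu, uRv, vRu, vRv
Branch closes: q and ¬q both at u.
Every branch closes (one shown): unsatisfiable in S5.

K, T, S4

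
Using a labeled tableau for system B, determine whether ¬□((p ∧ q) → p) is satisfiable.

Unsatisfiable

1. ¬□((p ∧ q) → p), 0
2. ¬((p ∧ q) → p), 1   [¬□-rule on 1: fresh world 1, 0R1]
3. p ∧ q, 1   [¬→-rule on 2]
4. ¬p, 1   [¬→-rule on 2]
5. p, 1   [∧-rule on 3]
6. q, 1   [∧-rule on 3]
Accessibility: 0R0, 0R1, 1R0, 1R1
Branch closes: p and ¬p both at 1.
Every branch closes; the branch above is one of them.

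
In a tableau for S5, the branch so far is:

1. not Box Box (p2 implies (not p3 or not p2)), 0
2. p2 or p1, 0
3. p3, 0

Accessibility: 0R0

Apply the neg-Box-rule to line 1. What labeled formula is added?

a fresh world 1 with 0R1, and not Box (p2 implies (not p3 or not p2)) at 1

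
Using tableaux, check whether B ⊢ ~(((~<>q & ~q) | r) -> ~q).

Tableau for the negation ((~<>q & ~q) | r) -> ~q:
1. ((~<>q & ~q) | r) -> ~q, u
2. ~q, u
Accessibility: uRu
The negation has an open branch (countermodel exists).

No, not valid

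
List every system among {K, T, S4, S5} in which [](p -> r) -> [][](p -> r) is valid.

S4-tableau for the negation ~([](p -> r) -> [][](p -> r)):
1. ~([](p -> r) -> [][](p -> r)), u
2. [](p -> r), u
3. ~[][](p -> r), u
4. p -> r, u
5. r, u
6. ~[](p -> r), v
7. p -> r, v
8. r, v
9. ~(p -> r), w
10. p, w
11. ~r, w
12. p -> r, w
13. r, w
Accessibility: uRu, uRv, uRw, vRv, vRw, wRw
Branch closes: r and ~r both at w.
Every branch closes (one shown): valid in S4, hence also in S5 (every theorem of S4 is a theorem of S5).
T-tableau for the negation ~([](p -> r) -> [][](p -> r)):
1. ~([](p -> r) -> [][](p -> r)), u
2. [](p -> r), u
3. ~[][](p -> r), u
4. p -> r, u
5. r, u
6. ~[](p -> r), v
7. p -> r, v
8. r, v
9. ~(p -> r), w
10. p, w
11. ~r, w
Accessibility: uRu, uRv, vRv, vRw, wRw
Complete open branch: countermodel on a T-frame, so not valid in T, nor in K (the same frame is also a K-frame).

S4, S5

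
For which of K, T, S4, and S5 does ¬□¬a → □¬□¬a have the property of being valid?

S4-tableau for the negation ¬(¬□¬a → □¬□¬a):
1. ¬(¬□¬a → □¬□¬a), w0
2. ¬□¬a, w0   [¬→-rule on 1]
3. ¬□¬□¬a, w0   [¬→-rule on 1]
4. a, w1   [¬□-rule on 2: fresh world w1, w0Rw1]
5. □¬a, w2   [¬□-rule on 3: fresh world w2, w0Rw2]
6. ¬a, w2   [□-rule on 5 via w2Rw2]
Accessibility: w0Rw0, w0Rw1, w0Rw2, w1Rw1, w2Rw2
Complete open branch: countermodel on an S4-frame, so not valid in S4, nor in K, T (the same frame is also a K-frame and a T-frame).
S5-tableau for the negation ¬(¬□¬a → □¬□¬a):
1. ¬(¬□¬a → □¬□¬a), w0
2. ¬□¬a, w0   [¬→-rule on 1]
3. ¬□¬□¬a, w0   [¬→-rule on 1]
4. a, w1   [¬□-rule on 2: fresh world w1, w0Rw1]
5. □¬a, w2   [¬□-rule on 3: fresh world w2, w0Rw2]
6. ¬a, w0   [□-rule on 5 via w2Rw0]
7. ¬a, w1   [□-rule on 5 via w2Rw1]
Accessibility: w0Rw0, w0Rw1, w0Rw2, w1Rw0, w1Rw1, w1Rw2, w2Rw0, w2Rw1, w2Rw2
Branch closes: a and ¬a both at w1.
Every branch closes (one shown): valid in S5.

S5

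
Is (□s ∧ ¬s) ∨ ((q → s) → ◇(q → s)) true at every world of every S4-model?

Tableau for the negation ¬((□s ∧ ¬s) ∨ ((q → s) → ◇(q → s))):
1. ¬((□s ∧ ¬s) ∨ ((q → s) → ◇(q → s))), u
2. ¬(□s ∧ ¬s), u
3. ¬((q → s) → ◇(q → s)), u
4. q → s, u
5. ¬◇(q → s), u
6. ¬(q → s), u
7. q, u
8. ¬s, u
9. ¬□s, u
10. s, u
Accessibility: uRu
Branch closes: s and ¬s both at u.
All branches of the negation close; one closing branch shown above.

Yes, valid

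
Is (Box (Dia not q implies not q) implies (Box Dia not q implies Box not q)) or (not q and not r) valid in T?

Valid

Tableau for the negation not ((Box (Dia not q implies not q) implies (Box Dia not q implies Box not q)) or (not q and not r)):
1. not ((Box (Dia not q implies not q) implies (Box Dia not q implies Box not q)) or (not q and not r)), u
2. not (Box (Dia not q implies not q) implies (Box Dia not q implies Box not q)), u
3. not (not q and not r), u
4. Box (Dia not q implies not q), u
5. not (Box Dia not q implies Box not q), u
6. Box Dia not q, u
7. not Box not q, u
8. Dia not q implies not q, u
9. Dia not q, u
10. r, u
11. not q, u
12. q, v
13. Dia not q implies not q, v
14. Dia not q, v
15. not Dia not q, v
16. not q, w
17. Dia not q implies not q, w
18. Dia not q, w
19. not q, x
20. q, x
Accessibility: uRu, uRv, uRw, vRv, vRx, wRw, xRx
Branch closes: q and not q both at x.
All branches of the negation close; one closing branch shown above.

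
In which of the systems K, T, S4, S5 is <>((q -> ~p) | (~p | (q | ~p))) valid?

T-tableau for the negation ~<>((q -> ~p) | (~p | (q | ~p))):
1. ~<>((q -> ~p) | (~p | (q | ~p))), w0
2. ~((q -> ~p) | (~p | (q | ~p))), w0
3. ~(q -> ~p), w0
4. ~(~p | (q | ~p)), w0
5. q, w0
6. p, w0
7. ~(q | ~p), w0
8. ~q, w0
Accessibility: w0Rw0
Branch closes: q and ~q both at w0.
Every branch closes (one shown): valid in T, hence also in S4, S5 (every theorem of T is a theorem of S4 and S5).
K-tableau for the negation ~<>((q -> ~p) | (~p | (q | ~p))):
1. ~<>((q -> ~p) | (~p | (q | ~p))), w0
Complete open branch: countermodel on a K-frame, so not valid in K.

T, S4, S5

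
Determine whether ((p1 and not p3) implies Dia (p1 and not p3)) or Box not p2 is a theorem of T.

Tableau for the negation not (((p1 and not p3) implies Dia (p1 and not p3)) or Box not p2):
1. not (((p1 and not p3) implies Dia (p1 and not p3)) or Box not p2), u
2. not ((p1 and not p3) implies Dia (p1 and not p3)), u
3. not Box not p2, u
4. p1 and not p3, u
5. not Dia (p1 and not p3), u
6. p1, u
7. not p3, u
8. not (p1 and not p3), u
9. p3, u
Accessibility: uRu
Branch closes: p3 and not p3 both at u.
All branches of the negation close; one closing branch shown above.

Valid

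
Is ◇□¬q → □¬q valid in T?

Tableau for the negation ¬(◇□¬q → □¬q):
1. ¬(◇□¬q → □¬q), 0
2. ◇□¬q, 0
3. ¬□¬q, 0
4. □¬q, 1
5. ¬q, 1
6. q, 2
Accessibility: 0R0, 0R1, 0R2, 1R1, 2R2
The negation has an open branch (countermodel exists).

No, not valid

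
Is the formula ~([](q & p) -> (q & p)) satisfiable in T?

Unsatisfiable (every branch closes)

1. ~([](q & p) -> (q & p)), u
2. [](q & p), u
3. ~(q & p), u
4. q & p, u
5. q, u
6. p, u
7. ~p, u
Accessibility: uRu
Branch closes: p and ~p both at u.
All branches of the tableau close; one closing branch shown above.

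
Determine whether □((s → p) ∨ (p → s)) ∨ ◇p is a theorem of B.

Tableau for the negation ¬(□((s → p) ∨ (p → s)) ∨ ◇p):
1. ¬(□((s → p) ∨ (p → s)) ∨ ◇p), u
2. ¬□((s → p) ∨ (p → s)), u
3. ¬◇p, u
4. ¬p, u
5. ¬((s → p) ∨ (p → s)), v
6. ¬(s → p), v
7. ¬(p → s), v
8. s, v
9. ¬p, v
10. p, v
11. ¬s, v
Accessibility: uRu, uRv, vRu, vRv
Branch closes: p and ¬p both at v.
Every branch of the negation's tableau closes; the branch above is one of them.

Valid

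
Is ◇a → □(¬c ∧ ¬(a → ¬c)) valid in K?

No, not valid

Tableau for the negation ¬(◇a → □(¬c ∧ ¬(a → ¬c))):
1. ¬(◇a → □(¬c ∧ ¬(a → ¬c))), w0
2. ◇a, w0   [¬→-rule on 1]
3. ¬□(¬c ∧ ¬(a → ¬c)), w0   [¬→-rule on 1]
4. a, w1   [◇-rule on 2: fresh world w1, w0Rw1]
5. ¬(¬c ∧ ¬(a → ¬c)), w2   [¬□-rule on 3: fresh world w2, w0Rw2]
6. a → ¬c, w2   [¬∧-rule on 5 (branches; this branch)]
7. ¬c, w2   [→-rule on 6 (branches; this branch)]
Accessibility: w0Rw1, w0Rw2
The negation has an open branch (countermodel exists).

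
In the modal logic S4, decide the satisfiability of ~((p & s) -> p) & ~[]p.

1. ~((p & s) -> p) & ~[]p, u
2. ~((p & s) -> p), u
3. ~[]p, u
4. p & s, u
5. ~p, u
6. p, u
7. s, u
Accessibility: uRu
Branch closes: p and ~p both at u.
All branches of the tableau close; one closing branch shown above.

Unsatisfiable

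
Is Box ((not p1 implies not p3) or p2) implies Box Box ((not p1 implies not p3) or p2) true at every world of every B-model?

Tableau for the negation not (Box ((not p1 implies not p3) or p2) implies Box Box ((not p1 implies not p3) or p2)):
1. not (Box ((not p1 implies not p3) or p2) implies Box Box ((not p1 implies not p3) or p2)), w0
2. Box ((not p1 implies not p3) or p2), w0
3. not Box Box ((not p1 implies not p3) or p2), w0
4. (not p1 implies not p3) or p2, w0
5. p2, w0
6. not Box ((not p1 implies not p3) or p2), w1
7. (not p1 implies not p3) or p2, w1
8. p2, w1
9. not ((not p1 implies not p3) or p2), w2
10. not (not p1 implies not p3), w2
11. not p2, w2
12. not p1, w2
13. p3, w2
Accessibility: w0Rw0, w0Rw1, w1Rw0, w1Rw1, w1Rw2, w2Rw1, w2Rw2
The negation has an open branch (countermodel exists).

No, not valid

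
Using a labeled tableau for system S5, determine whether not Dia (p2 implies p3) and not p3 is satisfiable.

1. not Dia (p2 implies p3) and not p3, u
2. not Dia (p2 implies p3), u
3. not p3, u
4. not (p2 implies p3), u
5. p2, u
Accessibility: uRu

Satisfiable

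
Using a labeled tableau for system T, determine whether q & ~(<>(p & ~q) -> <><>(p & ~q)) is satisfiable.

Unsatisfiable

1. q & ~(<>(p & ~q) -> <><>(p & ~q)), 0
2. q, 0   [&-rule on 1]
3. ~(<>(p & ~q) -> <><>(p & ~q)), 0   [&-rule on 1]
4. <>(p & ~q), 0   [~->-rule on 3]
5. ~<><>(p & ~q), 0   [~->-rule on 3]
6. ~<>(p & ~q), 0   [~<>-rule on 5 via 0R0]
7. ~(p & ~q), 0   [~<>-rule on 6 via 0R0]
8. p & ~q, 1   [<>-rule on 4: fresh world 1, 0R1]
9. p, 1   [&-rule on 8]
10. ~q, 1   [&-rule on 8]
11. ~<>(p & ~q), 1   [~<>-rule on 5 via 0R1]
12. ~(p & ~q), 1   [~<>-rule on 6 via 0R1]
13. q, 1   [~&-rule on 12 (branches; this branch)]
Accessibility: 0R0, 0R1, 1R1
Branch closes: q and ~q both at 1.
All branches of the tableau close; one closing branch shown above.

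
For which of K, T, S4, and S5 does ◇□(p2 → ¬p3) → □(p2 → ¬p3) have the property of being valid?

S5-tableau for the negation ¬(◇□(p2 → ¬p3) → □(p2 → ¬p3)):
1. ¬(◇□(p2 → ¬p3) → □(p2 → ¬p3)), w0
2. ◇□(p2 → ¬p3), w0
3. ¬□(p2 → ¬p3), w0
4. □(p2 → ¬p3), w1
5. p2 → ¬p3, w0
6. p2 → ¬p3, w1
7. ¬p3, w0
8. ¬p3, w1
9. ¬(p2 → ¬p3), w2
10. p2, w2
11. p3, w2
12. p2 → ¬p3, w2
13. ¬p3, w2
Accessibility: w0Rw0, w0Rw1, w0Rw2, w1Rw0, w1Rw1, w1Rw2, w2Rw0, w2Rw1, w2Rw2
Branch closes: p3 and ¬p3 both at w2.
Every branch closes (one shown): valid in S5.
S4-tableau for the negation ¬(◇□(p2 → ¬p3) → □(p2 → ¬p3)):
1. ¬(◇□(p2 → ¬p3) → □(p2 → ¬p3)), w0
2. ◇□(p2 → ¬p3), w0
3. ¬□(p2 → ¬p3), w0
4. □(p2 → ¬p3), w1
5. p2 → ¬p3, w1
6. ¬p3, w1
7. ¬(p2 → ¬p3), w2
8. p2, w2
9. p3, w2
Accessibility: w0Rw0, w0Rw1, w0Rw2, w1Rw1, w2Rw2
Complete open branch: countermodel on an S4-frame, so not valid in S4, nor in K, T (the same frame is also a K-frame and a T-frame).

S5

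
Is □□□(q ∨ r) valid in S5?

Tableau for the negation ¬□□□(q ∨ r):
1. ¬□□□(q ∨ r), w0
2. ¬□□(q ∨ r), w1   [¬□-rule on 1: fresh world w1, w0Rw1]
3. ¬□(q ∨ r), w2   [¬□-rule on 2: fresh world w2, w1Rw2]
4. ¬(q ∨ r), w3   [¬□-rule on 3: fresh world w3, w2Rw3]
5. ¬q, w3   [¬∨-rule on 4]
6. ¬r, w3   [¬∨-rule on 4]
Accessibility: w0Rw0, w0Rw1, w0Rw2, w0Rw3, w1Rw0, w1Rw1, w1Rw2, w1Rw3, w2Rw0, w2Rw1, w2Rw2, w2Rw3, w3Rw0, w3Rw1, w3Rw2, w3Rw3
The negation has an open branch (countermodel exists).

Not valid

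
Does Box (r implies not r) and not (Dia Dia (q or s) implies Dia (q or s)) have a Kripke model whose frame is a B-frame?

Satisfiable

1. Box (r implies not r) and not (Dia Dia (q or s) implies Dia (q or s)), w0
2. Box (r implies not r), w0   [and-rule on 1]
3. not (Dia Dia (q or s) implies Dia (q or s)), w0   [and-rule on 1]
4. Dia Dia (q or s), w0   [neg-implies-rule on 3]
5. not Dia (q or s), w0   [neg-implies-rule on 3]
6. r implies not r, w0   [Box-rule on 2 via w0Rw0]
7. not (q or s), w0   [neg-Dia-rule on 5 via w0Rw0]
8. not q, w0   [neg-or-rule on 7]
9. not s, w0   [neg-or-rule on 7]
10. not r, w0   [implies-rule on 6 (branches; this branch)]
11. Dia (q or s), w1   [Dia-rule on 4: fresh world w1, w0Rw1]
12. r implies not r, w1   [Box-rule on 2 via w0Rw1]
13. not (q or s), w1   [neg-Dia-rule on 5 via w0Rw1]
14. not q, w1   [neg-or-rule on 13]
15. not s, w1   [neg-or-rule on 13]
16. not r, w1   [implies-rule on 12 (branches; this branch)]
17. q or s, w2   [Dia-rule on 11: fresh world w2, w1Rw2]
18. s, w2   [or-rule on 17 (branches; this branch)]
Accessibility: w0Rw0, w0Rw1, w1Rw0, w1Rw1, w1Rw2, w2Rw1, w2Rw2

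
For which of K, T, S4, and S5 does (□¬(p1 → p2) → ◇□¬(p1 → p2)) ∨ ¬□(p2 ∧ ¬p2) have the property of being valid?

T, S4, S5

K-tableau for the negation ¬((□¬(p1 → p2) → ◇□¬(p1 → p2)) ∨ ¬□(p2 ∧ ¬p2)):
1. ¬((□¬(p1 → p2) → ◇□¬(p1 → p2)) ∨ ¬□(p2 ∧ ¬p2)), w0
2. ¬(□¬(p1 → p2) → ◇□¬(p1 → p2)), w0
3. □(p2 ∧ ¬p2), w0
4. □¬(p1 → p2), w0
5. ¬◇□¬(p1 → p2), w0
Complete open branch: countermodel on a K-frame, so not valid in K.
T-tableau for the negation ¬((□¬(p1 → p2) → ◇□¬(p1 → p2)) ∨ ¬□(p2 ∧ ¬p2)):
1. ¬((□¬(p1 → p2) → ◇□¬(p1 → p2)) ∨ ¬□(p2 ∧ ¬p2)), w0
2. ¬(□¬(p1 → p2) → ◇□¬(p1 → p2)), w0
3. □(p2 ∧ ¬p2), w0
4. □¬(p1 → p2), w0
5. ¬◇□¬(p1 → p2), w0
6. p2 ∧ ¬p2, w0
7. p2, w0
8. ¬p2, w0
Accessibility: w0Rw0
Branch closes: p2 and ¬p2 both at w0.
Every branch closes (one shown): valid in T, hence also in S4, S5 (every theorem of T is a theorem of S4 and S5).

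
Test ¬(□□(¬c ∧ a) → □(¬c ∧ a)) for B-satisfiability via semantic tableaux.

1. ¬(□□(¬c ∧ a) → □(¬c ∧ a)), w0
2. □□(¬c ∧ a), w0
3. ¬□(¬c ∧ a), w0
4. □(¬c ∧ a), w0
5. ¬c ∧ a, w0
6. ¬c, w0
7. a, w0
8. ¬(¬c ∧ a), w1
9. □(¬c ∧ a), w1
10. ¬c ∧ a, w1
11. ¬c, w1
12. a, w1
13. ¬a, w1
Accessibility: w0Rw0, w0Rw1, w1Rw0, w1Rw1
Branch closes: a and ¬a both at w1.
All branches of the tableau close; one closing branch shown above.

Unsatisfiable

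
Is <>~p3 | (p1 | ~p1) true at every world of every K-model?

Tableau for the negation ~(<>~p3 | (p1 | ~p1)):
1. ~(<>~p3 | (p1 | ~p1)), u
2. ~<>~p3, u
3. ~(p1 | ~p1), u
4. ~p1, u
5. p1, u
Branch closes: p1 and ~p1 both at u.
All branches of the negation close; one closing branch shown above.

Valid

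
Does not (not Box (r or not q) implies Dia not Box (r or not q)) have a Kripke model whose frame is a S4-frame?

Unsatisfiable

1. not (not Box (r or not q) implies Dia not Box (r or not q)), w0
2. not Box (r or not q), w0
3. not Dia not Box (r or not q), w0
4. Box (r or not q), w0
5. r or not q, w0
6. not q, w0
7. not (r or not q), w1
8. not r, w1
9. q, w1
10. Box (r or not q), w1
11. r or not q, w1
12. not q, w1
Accessibility: w0Rw0, w0Rw1, w1Rw1
Branch closes: q and not q both at w1.
(One branch shown.) All branches close.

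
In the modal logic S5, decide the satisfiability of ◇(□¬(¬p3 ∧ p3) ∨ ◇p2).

1. ◇(□¬(¬p3 ∧ p3) ∨ ◇p2), u
2. □¬(¬p3 ∧ p3) ∨ ◇p2, v   [◇-rule on 1: fresh world v, uRv]
3. ◇p2, v   [∨-rule on 2 (branches; this branch)]
4. p2, w   [◇-rule on 3: fresh world w, vRw]
Accessibility: uRu, uRv, uRw, vRu, vRv, vRw, wRu, wRv, wRw

Satisfiable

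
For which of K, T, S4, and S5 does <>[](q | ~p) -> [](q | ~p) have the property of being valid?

S5-tableau for the negation ~(<>[](q | ~p) -> [](q | ~p)):
1. ~(<>[](q | ~p) -> [](q | ~p)), 0
2. <>[](q | ~p), 0   [~->-rule on 1]
3. ~[](q | ~p), 0   [~->-rule on 1]
4. [](q | ~p), 1   [<>-rule on 2: fresh world 1, 0R1]
5. q | ~p, 0   [[]-rule on 4 via 1R0]
6. q | ~p, 1   [[]-rule on 4 via 1R1]
7. ~p, 0   [|-rule on 5 (branches; this branch)]
8. ~p, 1   [|-rule on 6 (branches; this branch)]
9. ~(q | ~p), 2   [~[]-rule on 3: fresh world 2, 0R2]
10. ~q, 2   [~|-rule on 9]
11. p, 2   [~|-rule on 9]
12. q | ~p, 2   [[]-rule on 4 via 1R2]
13. ~p, 2   [|-rule on 12 (branches; this branch)]
Accessibility: 0R0, 0R1, 0R2, 1R0, 1R1, 1R2, 2R0, 2R1, 2R2
Branch closes: p and ~p both at 2.
Every branch closes (one shown): valid in S5.
S4-tableau for the negation ~(<>[](q | ~p) -> [](q | ~p)):
1. ~(<>[](q | ~p) -> [](q | ~p)), 0
2. <>[](q | ~p), 0   [~->-rule on 1]
3. ~[](q | ~p), 0   [~->-rule on 1]
4. [](q | ~p), 1   [<>-rule on 2: fresh world 1, 0R1]
5. q | ~p, 1   [[]-rule on 4 via 1R1]
6. ~p, 1   [|-rule on 5 (branches; this branch)]
7. ~(q | ~p), 2   [~[]-rule on 3: fresh world 2, 0R2]
8. ~q, 2   [~|-rule on 7]
9. p, 2   [~|-rule on 7]
Accessibility: 0R0, 0R1, 0R2, 1R1, 2R2
Complete open branch: countermodel on an S4-frame, so not valid in S4, nor in K, T (the same frame is also a K-frame and a T-frame).

S5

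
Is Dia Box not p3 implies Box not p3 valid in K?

Not valid

Tableau for the negation not (Dia Box not p3 implies Box not p3):
1. not (Dia Box not p3 implies Box not p3), 0
2. Dia Box not p3, 0   [neg-implies-rule on 1]
3. not Box not p3, 0   [neg-implies-rule on 1]
4. Box not p3, 1   [Dia-rule on 2: fresh world 1, 0R1]
5. p3, 2   [neg-Box-rule on 3: fresh world 2, 0R2]
Accessibility: 0R1, 0R2
The negation has an open branch (countermodel exists).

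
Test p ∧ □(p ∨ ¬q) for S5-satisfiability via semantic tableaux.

1. p ∧ □(p ∨ ¬q), w0
2. p, w0
3. □(p ∨ ¬q), w0
4. p ∨ ¬q, w0
5. ¬q, w0
Accessibility: w0Rw0

Yes, satisfiable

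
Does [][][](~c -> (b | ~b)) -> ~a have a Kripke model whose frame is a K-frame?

1. [][][](~c -> (b | ~b)) -> ~a, w0
2. ~a, w0

Satisfiable (open branch found)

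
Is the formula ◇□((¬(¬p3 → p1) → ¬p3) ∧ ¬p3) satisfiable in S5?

1. ◇□((¬(¬p3 → p1) → ¬p3) ∧ ¬p3), w0
2. □((¬(¬p3 → p1) → ¬p3) ∧ ¬p3), w1
3. (¬(¬p3 → p1) → ¬p3) ∧ ¬p3, w0
4. ¬(¬p3 → p1) → ¬p3, w0
5. ¬p3, w0
6. (¬(¬p3 → p1) → ¬p3) ∧ ¬p3, w1
7. ¬(¬p3 → p1) → ¬p3, w1
8. ¬p3, w1
Accessibility: w0Rw0, w0Rw1, w1Rw0, w1Rw1

Satisfiable (open branch found)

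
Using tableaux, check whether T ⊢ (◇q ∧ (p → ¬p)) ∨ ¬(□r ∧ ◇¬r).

Tableau for the negation ¬((◇q ∧ (p → ¬p)) ∨ ¬(□r ∧ ◇¬r)):
1. ¬((◇q ∧ (p → ¬p)) ∨ ¬(□r ∧ ◇¬r)), 0
2. ¬(◇q ∧ (p → ¬p)), 0   [¬∨-rule on 1]
3. □r ∧ ◇¬r, 0   [¬∨-rule on 1]
4. □r, 0   [∧-rule on 3]
5. ◇¬r, 0   [∧-rule on 3]
6. r, 0   [□-rule on 4 via 0R0]
7. ¬(p → ¬p), 0   [¬∧-rule on 2 (branches; this branch)]
8. p, 0   [¬→-rule on 7]
9. ¬r, 1   [◇-rule on 5: fresh world 1, 0R1]
10. r, 1   [□-rule on 4 via 0R1]
Accessibility: 0R0, 0R1, 1R1
Branch closes: r and ¬r both at 1.
Every branch of the negation's tableau closes; the branch above is one of them.

Yes, valid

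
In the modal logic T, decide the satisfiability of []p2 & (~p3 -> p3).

Yes, satisfiable

1. []p2 & (~p3 -> p3), u
2. []p2, u   [&-rule on 1]
3. ~p3 -> p3, u   [&-rule on 1]
4. p2, u   [[]-rule on 2 via uRu]
5. p3, u   [->-rule on 3 (branches; this branch)]
Accessibility: uRu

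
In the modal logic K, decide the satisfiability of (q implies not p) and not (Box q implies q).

1. (q implies not p) and not (Box q implies q), u
2. q implies not p, u
3. not (Box q implies q), u
4. Box q, u
5. not q, u
6. not p, u

Satisfiable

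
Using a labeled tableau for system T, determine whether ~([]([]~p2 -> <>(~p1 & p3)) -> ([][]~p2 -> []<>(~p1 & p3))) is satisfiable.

1. ~([]([]~p2 -> <>(~p1 & p3)) -> ([][]~p2 -> []<>(~p1 & p3))), u
2. []([]~p2 -> <>(~p1 & p3)), u
3. ~([][]~p2 -> []<>(~p1 & p3)), u
4. [][]~p2, u
5. ~[]<>(~p1 & p3), u
6. []~p2 -> <>(~p1 & p3), u
7. []~p2, u
8. ~p2, u
9. <>(~p1 & p3), u
10. ~<>(~p1 & p3), v
11. []~p2 -> <>(~p1 & p3), v
12. []~p2, v
13. ~p2, v
14. ~(~p1 & p3), v
15. <>(~p1 & p3), v
16. ~p3, v
17. ~p1 & p3, w
18. ~p1, w
19. p3, w
20. []~p2 -> <>(~p1 & p3), w
21. []~p2, w
22. ~p2, w
23. <>(~p1 & p3), w
24. ~p1 & p3, x
25. ~p1, x
26. p3, x
27. ~(~p1 & p3), x
28. ~p2, x
29. ~p3, x
Accessibility: uRu, uRv, uRw, vRv, vRx, wRw, xRx
Branch closes: p3 and ~p3 both at x.
Every branch closes; the branch above is one of them.

No, unsatisfiable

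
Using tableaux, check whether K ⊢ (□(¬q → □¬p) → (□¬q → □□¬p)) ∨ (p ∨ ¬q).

Valid in K

Tableau for the negation ¬((□(¬q → □¬p) → (□¬q → □□¬p)) ∨ (p ∨ ¬q)):
1. ¬((□(¬q → □¬p) → (□¬q → □□¬p)) ∨ (p ∨ ¬q)), w0
2. ¬(□(¬q → □¬p) → (□¬q → □□¬p)), w0   [¬∨-rule on 1]
3. ¬(p ∨ ¬q), w0   [¬∨-rule on 1]
4. □(¬q → □¬p), w0   [¬→-rule on 2]
5. ¬(□¬q → □□¬p), w0   [¬→-rule on 2]
6. ¬p, w0   [¬∨-rule on 3]
7. q, w0   [¬∨-rule on 3]
8. □¬q, w0   [¬→-rule on 5]
9. ¬□□¬p, w0   [¬→-rule on 5]
10. ¬□¬p, w1   [¬□-rule on 9: fresh world w1, w0Rw1]
11. ¬q → □¬p, w1   [□-rule on 4 via w0Rw1]
12. ¬q, w1   [□-rule on 8 via w0Rw1]
13. □¬p, w1   [→-rule on 11 (branches; this branch)]
14. p, w2   [¬□-rule on 10: fresh world w2, w1Rw2]
15. ¬p, w2   [□-rule on 13 via w1Rw2]
Accessibility: w0Rw1, w1Rw2
Branch closes: p and ¬p both at w2.
Every branch of the negation's tableau closes; the branch above is one of them.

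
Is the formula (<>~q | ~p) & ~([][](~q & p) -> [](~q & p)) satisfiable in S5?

1. (<>~q | ~p) & ~([][](~q & p) -> [](~q & p)), 0
2. <>~q | ~p, 0
3. ~([][](~q & p) -> [](~q & p)), 0
4. [][](~q & p), 0
5. ~[](~q & p), 0
6. [](~q & p), 0
7. ~q & p, 0
8. ~q, 0
9. p, 0
10. <>~q, 0
11. ~(~q & p), 1
12. [](~q & p), 1
13. ~q & p, 1
14. ~q, 1
15. p, 1
16. ~p, 1
Accessibility: 0R0, 0R1, 1R0, 1R1
Branch closes: p and ~p both at 1.
Every branch closes; the branch above is one of them.

Unsatisfiable (every branch closes)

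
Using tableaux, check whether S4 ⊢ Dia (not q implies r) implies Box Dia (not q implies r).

Not valid

Tableau for the negation not (Dia (not q implies r) implies Box Dia (not q implies r)):
1. not (Dia (not q implies r) implies Box Dia (not q implies r)), u
2. Dia (not q implies r), u   [neg-implies-rule on 1]
3. not Box Dia (not q implies r), u   [neg-implies-rule on 1]
4. not q implies r, v   [Dia-rule on 2: fresh world v, uRv]
5. r, v   [implies-rule on 4 (branches; this branch)]
6. not Dia (not q implies r), w   [neg-Box-rule on 3: fresh world w, uRw]
7. not (not q implies r), w   [neg-Dia-rule on 6 via wRw]
8. not q, w   [neg-implies-rule on 7]
9. not r, w   [neg-implies-rule on 7]
Accessibility: uRu, uRv, uRw, vRv, wRw
The negation has an open branch (countermodel exists).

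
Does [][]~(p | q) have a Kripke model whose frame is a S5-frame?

Satisfiable (open branch found)

1. [][]~(p | q), w0
2. []~(p | q), w0
3. ~(p | q), w0
4. ~p, w0
5. ~q, w0
Accessibility: w0Rw0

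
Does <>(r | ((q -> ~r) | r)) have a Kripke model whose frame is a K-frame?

1. <>(r | ((q -> ~r) | r)), u
2. r | ((q -> ~r) | r), v
3. (q -> ~r) | r, v
4. r, v
Accessibility: uRv

Yes, satisfiable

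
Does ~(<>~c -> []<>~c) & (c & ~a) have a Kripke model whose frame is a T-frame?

Satisfiable

1. ~(<>~c -> []<>~c) & (c & ~a), w0
2. ~(<>~c -> []<>~c), w0
3. c & ~a, w0
4. <>~c, w0
5. ~[]<>~c, w0
6. c, w0
7. ~a, w0
8. ~c, w1
9. ~<>~c, w2
10. c, w2
Accessibility: w0Rw0, w0Rw1, w0Rw2, w1Rw1, w2Rw2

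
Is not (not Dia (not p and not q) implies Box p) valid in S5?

Not valid

Tableau for the negation not Dia (not p and not q) implies Box p:
1. not Dia (not p and not q) implies Box p, u
2. Box p, u
3. p, u
Accessibility: uRu
The negation has an open branch (countermodel exists).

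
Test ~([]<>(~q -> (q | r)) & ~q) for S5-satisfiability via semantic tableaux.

1. ~([]<>(~q -> (q | r)) & ~q), w0
2. q, w0
Accessibility: w0Rw0

Satisfiable (open branch found)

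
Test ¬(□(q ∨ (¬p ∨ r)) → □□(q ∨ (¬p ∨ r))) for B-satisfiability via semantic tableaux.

Yes, satisfiable

1. ¬(□(q ∨ (¬p ∨ r)) → □□(q ∨ (¬p ∨ r))), 0
2. □(q ∨ (¬p ∨ r)), 0   [¬→-rule on 1]
3. ¬□□(q ∨ (¬p ∨ r)), 0   [¬→-rule on 1]
4. q ∨ (¬p ∨ r), 0   [□-rule on 2 via 0R0]
5. ¬p ∨ r, 0   [∨-rule on 4 (branches; this branch)]
6. r, 0   [∨-rule on 5 (branches; this branch)]
7. ¬□(q ∨ (¬p ∨ r)), 1   [¬□-rule on 3: fresh world 1, 0R1]
8. q ∨ (¬p ∨ r), 1   [□-rule on 2 via 0R1]
9. ¬p ∨ r, 1   [∨-rule on 8 (branches; this branch)]
10. r, 1   [∨-rule on 9 (branches; this branch)]
11. ¬(q ∨ (¬p ∨ r)), 2   [¬□-rule on 7: fresh world 2, 1R2]
12. ¬q, 2   [¬∨-rule on 11]
13. ¬(¬p ∨ r), 2   [¬∨-rule on 11]
14. p, 2   [¬∨-rule on 13]
15. ¬r, 2   [¬∨-rule on 13]
Accessibility: 0R0, 0R1, 1R0, 1R1, 1R2, 2R1, 2R2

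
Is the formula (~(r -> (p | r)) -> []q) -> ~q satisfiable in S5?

Satisfiable

1. (~(r -> (p | r)) -> []q) -> ~q, 0
2. ~q, 0   [->-rule on 1 (branches; this branch)]
Accessibility: 0R0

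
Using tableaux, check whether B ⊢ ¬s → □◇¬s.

Tableau for the negation ¬(¬s → □◇¬s):
1. ¬(¬s → □◇¬s), u
2. ¬s, u
3. ¬□◇¬s, u
4. ¬◇¬s, v
5. s, u
Accessibility: uRu, uRv, vRu, vRv
Branch closes: s and ¬s both at u.
All branches of the negation close; one closing branch shown above.

Valid in B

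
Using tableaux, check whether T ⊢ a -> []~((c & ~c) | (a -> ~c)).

Tableau for the negation ~(a -> []~((c & ~c) | (a -> ~c))):
1. ~(a -> []~((c & ~c) | (a -> ~c))), w0
2. a, w0
3. ~[]~((c & ~c) | (a -> ~c)), w0
4. (c & ~c) | (a -> ~c), w1
5. a -> ~c, w1
6. ~c, w1
Accessibility: w0Rw0, w0Rw1, w1Rw1
The negation has an open branch (countermodel exists).

Invalid (countermodel exists)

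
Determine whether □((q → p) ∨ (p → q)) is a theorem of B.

Valid in B

Tableau for the negation ¬□((q → p) ∨ (p → q)):
1. ¬□((q → p) ∨ (p → q)), w0
2. ¬((q → p) ∨ (p → q)), w1
3. ¬(q → p), w1
4. ¬(p → q), w1
5. q, w1
6. ¬p, w1
7. p, w1
8. ¬q, w1
Accessibility: w0Rw0, w0Rw1, w1Rw0, w1Rw1
Branch closes: p and ¬p both at w1.
Every branch of the negation's tableau closes; the branch above is one of them.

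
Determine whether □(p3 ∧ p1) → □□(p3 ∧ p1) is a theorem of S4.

Tableau for the negation ¬(□(p3 ∧ p1) → □□(p3 ∧ p1)):
1. ¬(□(p3 ∧ p1) → □□(p3 ∧ p1)), u
2. □(p3 ∧ p1), u   [¬→-rule on 1]
3. ¬□□(p3 ∧ p1), u   [¬→-rule on 1]
4. p3 ∧ p1, u   [□-rule on 2 via uRu]
5. p3, u   [∧-rule on 4]
6. p1, u   [∧-rule on 4]
7. ¬□(p3 ∧ p1), v   [¬□-rule on 3: fresh world v, uRv]
8. p3 ∧ p1, v   [□-rule on 2 via uRv]
9. p3, v   [∧-rule on 8]
10. p1, v   [∧-rule on 8]
11. ¬(p3 ∧ p1), w   [¬□-rule on 7: fresh world w, vRw]
12. p3 ∧ p1, w   [□-rule on 2 via uRw]
13. p3, w   [∧-rule on 12]
14. p1, w   [∧-rule on 12]
15. ¬p1, w   [¬∧-rule on 11 (branches; this branch)]
Accessibility: uRu, uRv, uRw, vRv, vRw, wRw
Branch closes: p1 and ¬p1 both at w.
Every branch of the negation's tableau closes; the branch above is one of them.

Valid in S4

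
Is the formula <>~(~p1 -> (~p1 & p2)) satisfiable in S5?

Yes, satisfiable

1. <>~(~p1 -> (~p1 & p2)), w0
2. ~(~p1 -> (~p1 & p2)), w1
3. ~p1, w1
4. ~(~p1 & p2), w1
5. ~p2, w1
Accessibility: w0Rw0, w0Rw1, w1Rw0, w1Rw1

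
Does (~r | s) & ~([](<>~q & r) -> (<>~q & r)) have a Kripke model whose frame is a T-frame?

1. (~r | s) & ~([](<>~q & r) -> (<>~q & r)), w0
2. ~r | s, w0
3. ~([](<>~q & r) -> (<>~q & r)), w0
4. [](<>~q & r), w0
5. ~(<>~q & r), w0
6. <>~q & r, w0
7. <>~q, w0
8. r, w0
9. s, w0
10. ~<>~q, w0
11. q, w0
12. ~q, w1
13. <>~q & r, w1
14. <>~q, w1
15. r, w1
16. q, w1
Accessibility: w0Rw0, w0Rw1, w1Rw1
Branch closes: q and ~q both at w1.
(One branch shown.) All branches close.

Unsatisfiable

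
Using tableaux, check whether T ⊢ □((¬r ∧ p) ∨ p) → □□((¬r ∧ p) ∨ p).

Tableau for the negation ¬(□((¬r ∧ p) ∨ p) → □□((¬r ∧ p) ∨ p)):
1. ¬(□((¬r ∧ p) ∨ p) → □□((¬r ∧ p) ∨ p)), u
2. □((¬r ∧ p) ∨ p), u
3. ¬□□((¬r ∧ p) ∨ p), u
4. (¬r ∧ p) ∨ p, u
5. p, u
6. ¬□((¬r ∧ p) ∨ p), v
7. (¬r ∧ p) ∨ p, v
8. p, v
9. ¬((¬r ∧ p) ∨ p), w
10. ¬(¬r ∧ p), w
11. ¬p, w
Accessibility: uRu, uRv, vRv, vRw, wRw
The negation has an open branch (countermodel exists).

Invalid (countermodel exists)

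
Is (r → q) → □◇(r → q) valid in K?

Tableau for the negation ¬((r → q) → □◇(r → q)):
1. ¬((r → q) → □◇(r → q)), u
2. r → q, u
3. ¬□◇(r → q), u
4. q, u
5. ¬◇(r → q), v
Accessibility: uRv
The negation has an open branch (countermodel exists).

Invalid (countermodel exists)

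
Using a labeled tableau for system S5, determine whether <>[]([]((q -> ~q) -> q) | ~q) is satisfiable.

1. <>[]([]((q -> ~q) -> q) | ~q), 0
2. []([]((q -> ~q) -> q) | ~q), 1
3. []((q -> ~q) -> q) | ~q, 0
4. []((q -> ~q) -> q) | ~q, 1
5. ~q, 0
6. ~q, 1
Accessibility: 0R0, 0R1, 1R0, 1R1

Satisfiable (open branch found)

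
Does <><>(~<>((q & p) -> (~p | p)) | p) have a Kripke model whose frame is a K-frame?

1. <><>(~<>((q & p) -> (~p | p)) | p), w0
2. <>(~<>((q & p) -> (~p | p)) | p), w1
3. ~<>((q & p) -> (~p | p)) | p, w2
4. p, w2
Accessibility: w0Rw1, w1Rw2

Yes, satisfiable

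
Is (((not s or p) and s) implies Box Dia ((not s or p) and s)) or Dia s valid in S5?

Yes, valid

Tableau for the negation not ((((not s or p) and s) implies Box Dia ((not s or p) and s)) or Dia s):
1. not ((((not s or p) and s) implies Box Dia ((not s or p) and s)) or Dia s), 0
2. not (((not s or p) and s) implies Box Dia ((not s or p) and s)), 0
3. not Dia s, 0
4. (not s or p) and s, 0
5. not Box Dia ((not s or p) and s), 0
6. not s or p, 0
7. s, 0
8. not s, 0
Accessibility: 0R0
Branch closes: s and not s both at 0.
Every branch of the negation's tableau closes; the branch above is one of them.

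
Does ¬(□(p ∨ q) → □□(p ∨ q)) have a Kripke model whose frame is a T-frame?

Satisfiable

1. ¬(□(p ∨ q) → □□(p ∨ q)), u
2. □(p ∨ q), u
3. ¬□□(p ∨ q), u
4. p ∨ q, u
5. q, u
6. ¬□(p ∨ q), v
7. p ∨ q, v
8. q, v
9. ¬(p ∨ q), w
10. ¬p, w
11. ¬q, w
Accessibility: uRu, uRv, vRv, vRw, wRw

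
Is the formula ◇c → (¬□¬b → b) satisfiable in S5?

1. ◇c → (¬□¬b → b), 0
2. ¬□¬b → b, 0
3. b, 0
Accessibility: 0R0

Satisfiable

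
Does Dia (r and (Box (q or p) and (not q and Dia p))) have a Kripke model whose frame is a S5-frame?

Satisfiable

1. Dia (r and (Box (q or p) and (not q and Dia p))), 0
2. r and (Box (q or p) and (not q and Dia p)), 1   [Dia-rule on 1: fresh world 1, 0R1]
3. r, 1   [and-rule on 2]
4. Box (q or p) and (not q and Dia p), 1   [and-rule on 2]
5. Box (q or p), 1   [and-rule on 4]
6. not q and Dia p, 1   [and-rule on 4]
7. not q, 1   [and-rule on 6]
8. Dia p, 1   [and-rule on 6]
9. q or p, 0   [Box-rule on 5 via 1R0]
10. q or p, 1   [Box-rule on 5 via 1R1]
11. p, 0   [or-rule on 9 (branches; this branch)]
12. p, 1   [or-rule on 10 (branches; this branch)]
13. p, 2   [Dia-rule on 8: fresh world 2, 1R2]
14. q or p, 2   [Box-rule on 5 via 1R2]
Accessibility: 0R0, 0R1, 0R2, 1R0, 1R1, 1R2, 2R0, 2R1, 2R2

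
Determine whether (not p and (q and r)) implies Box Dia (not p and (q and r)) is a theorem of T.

Tableau for the negation not ((not p and (q and r)) implies Box Dia (not p and (q and r))):
1. not ((not p and (q and r)) implies Box Dia (not p and (q and r))), w0
2. not p and (q and r), w0
3. not Box Dia (not p and (q and r)), w0
4. not p, w0
5. q and r, w0
6. q, w0
7. r, w0
8. not Dia (not p and (q and r)), w1
9. not (not p and (q and r)), w1
10. not (q and r), w1
11. not r, w1
Accessibility: w0Rw0, w0Rw1, w1Rw1
The negation has an open branch (countermodel exists).

Not valid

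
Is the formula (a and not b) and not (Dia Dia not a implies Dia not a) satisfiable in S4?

1. (a and not b) and not (Dia Dia not a implies Dia not a), w0
2. a and not b, w0
3. not (Dia Dia not a implies Dia not a), w0
4. a, w0
5. not b, w0
6. Dia Dia not a, w0
7. not Dia not a, w0
8. Dia not a, w1
9. a, w1
10. not a, w2
11. a, w2
Accessibility: w0Rw0, w0Rw1, w0Rw2, w1Rw1, w1Rw2, w2Rw2
Branch closes: a and not a both at w2.
Every branch closes; the branch above is one of them.

No, unsatisfiable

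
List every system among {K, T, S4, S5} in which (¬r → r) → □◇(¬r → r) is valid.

S4-tableau for the negation ¬((¬r → r) → □◇(¬r → r)):
1. ¬((¬r → r) → □◇(¬r → r)), u
2. ¬r → r, u
3. ¬□◇(¬r → r), u
4. r, u
5. ¬◇(¬r → r), v
6. ¬(¬r → r), v
7. ¬r, v
Accessibility: uRu, uRv, vRv
Complete open branch: countermodel on an S4-frame, so not valid in S4, nor in K, T (the same frame is also a K-frame and a T-frame).
S5-tableau for the negation ¬((¬r → r) → □◇(¬r → r)):
1. ¬((¬r → r) → □◇(¬r → r)), u
2. ¬r → r, u
3. ¬□◇(¬r → r), u
4. r, u
5. ¬◇(¬r → r), v
6. ¬(¬r → r), u
7. ¬r, u
Accessibility: uRu, uRv, vRu, vRv
Branch closes: r and ¬r both at u.
Every branch closes (one shown): valid in S5.

S5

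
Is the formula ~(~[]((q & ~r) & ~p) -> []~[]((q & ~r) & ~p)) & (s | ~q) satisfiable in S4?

Yes, satisfiable

1. ~(~[]((q & ~r) & ~p) -> []~[]((q & ~r) & ~p)) & (s | ~q), u
2. ~(~[]((q & ~r) & ~p) -> []~[]((q & ~r) & ~p)), u
3. s | ~q, u
4. ~[]((q & ~r) & ~p), u
5. ~[]~[]((q & ~r) & ~p), u
6. ~q, u
7. ~((q & ~r) & ~p), v
8. p, v
9. []((q & ~r) & ~p), w
10. (q & ~r) & ~p, w
11. q & ~r, w
12. ~p, w
13. q, w
14. ~r, w
Accessibility: uRu, uRv, uRw, vRv, wRw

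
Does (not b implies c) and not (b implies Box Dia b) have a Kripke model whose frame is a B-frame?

No, unsatisfiable

1. (not b implies c) and not (b implies Box Dia b), w0
2. not b implies c, w0
3. not (b implies Box Dia b), w0
4. b, w0
5. not Box Dia b, w0
6. c, w0
7. not Dia b, w1
8. not b, w0
Accessibility: w0Rw0, w0Rw1, w1Rw0, w1Rw1
Branch closes: b and not b both at w0.
All branches of the tableau close; one closing branch shown above.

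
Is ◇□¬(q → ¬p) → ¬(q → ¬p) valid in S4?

Tableau for the negation ¬(◇□¬(q → ¬p) → ¬(q → ¬p)):
1. ¬(◇□¬(q → ¬p) → ¬(q → ¬p)), w0
2. ◇□¬(q → ¬p), w0   [¬→-rule on 1]
3. q → ¬p, w0   [¬→-rule on 1]
4. ¬p, w0   [→-rule on 3 (branches; this branch)]
5. □¬(q → ¬p), w1   [◇-rule on 2: fresh world w1, w0Rw1]
6. ¬(q → ¬p), w1   [□-rule on 5 via w1Rw1]
7. q, w1   [¬→-rule on 6]
8. p, w1   [¬→-rule on 6]
Accessibility: w0Rw0, w0Rw1, w1Rw1
The negation has an open branch (countermodel exists).

Invalid (countermodel exists)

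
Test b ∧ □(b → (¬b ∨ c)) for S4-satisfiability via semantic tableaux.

Satisfiable

1. b ∧ □(b → (¬b ∨ c)), 0
2. b, 0
3. □(b → (¬b ∨ c)), 0
4. b → (¬b ∨ c), 0
5. ¬b ∨ c, 0
6. c, 0
Accessibility: 0R0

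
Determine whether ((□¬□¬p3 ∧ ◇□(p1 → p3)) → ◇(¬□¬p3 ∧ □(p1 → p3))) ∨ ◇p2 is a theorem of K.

Valid

Tableau for the negation ¬(((□¬□¬p3 ∧ ◇□(p1 → p3)) → ◇(¬□¬p3 ∧ □(p1 → p3))) ∨ ◇p2):
1. ¬(((□¬□¬p3 ∧ ◇□(p1 → p3)) → ◇(¬□¬p3 ∧ □(p1 → p3))) ∨ ◇p2), 0
2. ¬((□¬□¬p3 ∧ ◇□(p1 → p3)) → ◇(¬□¬p3 ∧ □(p1 → p3))), 0
3. ¬◇p2, 0
4. □¬□¬p3 ∧ ◇□(p1 → p3), 0
5. ¬◇(¬□¬p3 ∧ □(p1 → p3)), 0
6. □¬□¬p3, 0
7. ◇□(p1 → p3), 0
8. □(p1 → p3), 1
9. ¬p2, 1
10. ¬(¬□¬p3 ∧ □(p1 → p3)), 1
11. ¬□¬p3, 1
12. ¬□(p1 → p3), 1
13. p3, 2
14. p1 → p3, 2
15. ¬(p1 → p3), 3
16. p1, 3
17. ¬p3, 3
18. p1 → p3, 3
19. p3, 3
Accessibility: 0R1, 1R2, 1R3
Branch closes: p3 and ¬p3 both at 3.
Every branch of the negation's tableau closes; the branch above is one of them.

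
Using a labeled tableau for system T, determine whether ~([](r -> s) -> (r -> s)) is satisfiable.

1. ~([](r -> s) -> (r -> s)), u
2. [](r -> s), u
3. ~(r -> s), u
4. r, u
5. ~s, u
6. r -> s, u
7. s, u
Accessibility: uRu
Branch closes: s and ~s both at u.
(One branch shown.) All branches close.

Unsatisfiable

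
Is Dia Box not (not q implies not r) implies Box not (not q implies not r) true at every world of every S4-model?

Not valid

Tableau for the negation not (Dia Box not (not q implies not r) implies Box not (not q implies not r)):
1. not (Dia Box not (not q implies not r) implies Box not (not q implies not r)), 0
2. Dia Box not (not q implies not r), 0   [neg-implies-rule on 1]
3. not Box not (not q implies not r), 0   [neg-implies-rule on 1]
4. Box not (not q implies not r), 1   [Dia-rule on 2: fresh world 1, 0R1]
5. not (not q implies not r), 1   [Box-rule on 4 via 1R1]
6. not q, 1   [neg-implies-rule on 5]
7. r, 1   [neg-implies-rule on 5]
8. not q implies not r, 2   [neg-Box-rule on 3: fresh world 2, 0R2]
9. not r, 2   [implies-rule on 8 (branches; this branch)]
Accessibility: 0R0, 0R1, 0R2, 1R1, 2R2
The negation has an open branch (countermodel exists).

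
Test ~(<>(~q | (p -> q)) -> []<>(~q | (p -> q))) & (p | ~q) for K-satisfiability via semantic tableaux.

1. ~(<>(~q | (p -> q)) -> []<>(~q | (p -> q))) & (p | ~q), w0
2. ~(<>(~q | (p -> q)) -> []<>(~q | (p -> q))), w0
3. p | ~q, w0
4. <>(~q | (p -> q)), w0
5. ~[]<>(~q | (p -> q)), w0
6. ~q, w0
7. ~q | (p -> q), w1
8. p -> q, w1
9. q, w1
10. ~<>(~q | (p -> q)), w2
Accessibility: w0Rw1, w0Rw2

Satisfiable (open branch found)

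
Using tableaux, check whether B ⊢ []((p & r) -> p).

Tableau for the negation ~[]((p & r) -> p):
1. ~[]((p & r) -> p), w0
2. ~((p & r) -> p), w1
3. p & r, w1
4. ~p, w1
5. p, w1
6. r, w1
Accessibility: w0Rw0, w0Rw1, w1Rw0, w1Rw1
Branch closes: p and ~p both at w1.
All branches of the negation close; one closing branch shown above.

Valid in B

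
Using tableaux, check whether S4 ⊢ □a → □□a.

Tableau for the negation ¬(□a → □□a):
1. ¬(□a → □□a), w0
2. □a, w0
3. ¬□□a, w0
4. a, w0
5. ¬□a, w1
6. a, w1
7. ¬a, w2
8. a, w2
Accessibility: w0Rw0, w0Rw1, w0Rw2, w1Rw1, w1Rw2, w2Rw2
Branch closes: a and ¬a both at w2.
Every branch of the negation's tableau closes; the branch above is one of them.

Yes, valid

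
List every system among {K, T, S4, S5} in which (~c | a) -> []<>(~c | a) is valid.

S4-tableau for the negation ~((~c | a) -> []<>(~c | a)):
1. ~((~c | a) -> []<>(~c | a)), w0
2. ~c | a, w0   [~->-rule on 1]
3. ~[]<>(~c | a), w0   [~->-rule on 1]
4. a, w0   [|-rule on 2 (branches; this branch)]
5. ~<>(~c | a), w1   [~[]-rule on 3: fresh world w1, w0Rw1]
6. ~(~c | a), w1   [~<>-rule on 5 via w1Rw1]
7. c, w1   [~|-rule on 6]
8. ~a, w1   [~|-rule on 6]
Accessibility: w0Rw0, w0Rw1, w1Rw1
Complete open branch: countermodel on an S4-frame, so not valid in S4, nor in K, T (the same frame is also a K-frame and a T-frame).
S5-tableau for the negation ~((~c | a) -> []<>(~c | a)):
1. ~((~c | a) -> []<>(~c | a)), w0
2. ~c | a, w0   [~->-rule on 1]
3. ~[]<>(~c | a), w0   [~->-rule on 1]
4. a, w0   [|-rule on 2 (branches; this branch)]
5. ~<>(~c | a), w1   [~[]-rule on 3: fresh world w1, w0Rw1]
6. ~(~c | a), w0   [~<>-rule on 5 via w1Rw0]
7. c, w0   [~|-rule on 6]
8. ~a, w0   [~|-rule on 6]
Accessibility: w0Rw0, w0Rw1, w1Rw0, w1Rw1
Branch closes: a and ~a both at w0.
Every branch closes (one shown): valid in S5.

S5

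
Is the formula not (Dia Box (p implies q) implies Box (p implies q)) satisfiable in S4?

Satisfiable (open branch found)

1. not (Dia Box (p implies q) implies Box (p implies q)), 0
2. Dia Box (p implies q), 0   [neg-implies-rule on 1]
3. not Box (p implies q), 0   [neg-implies-rule on 1]
4. Box (p implies q), 1   [Dia-rule on 2: fresh world 1, 0R1]
5. p implies q, 1   [Box-rule on 4 via 1R1]
6. q, 1   [implies-rule on 5 (branches; this branch)]
7. not (p implies q), 2   [neg-Box-rule on 3: fresh world 2, 0R2]
8. p, 2   [neg-implies-rule on 7]
9. not q, 2   [neg-implies-rule on 7]
Accessibility: 0R0, 0R1, 0R2, 1R1, 2R2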